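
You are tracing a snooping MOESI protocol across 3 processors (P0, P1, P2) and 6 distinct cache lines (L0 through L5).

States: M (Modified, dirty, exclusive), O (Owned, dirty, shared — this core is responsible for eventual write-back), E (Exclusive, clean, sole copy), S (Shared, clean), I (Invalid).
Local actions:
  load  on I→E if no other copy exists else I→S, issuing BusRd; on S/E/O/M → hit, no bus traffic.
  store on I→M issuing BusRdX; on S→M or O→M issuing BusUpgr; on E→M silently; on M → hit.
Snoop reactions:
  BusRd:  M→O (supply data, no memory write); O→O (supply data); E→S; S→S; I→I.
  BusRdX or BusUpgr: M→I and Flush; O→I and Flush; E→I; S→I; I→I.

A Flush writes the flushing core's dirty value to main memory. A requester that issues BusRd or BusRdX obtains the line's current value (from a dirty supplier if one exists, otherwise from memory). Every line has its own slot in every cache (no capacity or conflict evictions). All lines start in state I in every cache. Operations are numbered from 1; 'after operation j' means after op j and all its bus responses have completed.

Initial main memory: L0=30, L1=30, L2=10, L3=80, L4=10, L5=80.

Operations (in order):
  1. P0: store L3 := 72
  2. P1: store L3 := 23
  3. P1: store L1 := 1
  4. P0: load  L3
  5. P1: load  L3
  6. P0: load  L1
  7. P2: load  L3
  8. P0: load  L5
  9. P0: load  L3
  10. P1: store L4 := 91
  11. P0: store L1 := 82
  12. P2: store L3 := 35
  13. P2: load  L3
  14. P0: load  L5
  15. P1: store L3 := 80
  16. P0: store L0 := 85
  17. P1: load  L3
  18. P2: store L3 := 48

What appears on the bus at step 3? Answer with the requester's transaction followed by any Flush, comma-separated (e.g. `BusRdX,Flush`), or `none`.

bus = BusRdX

1. P0: store L3 := 72  bus=[BusRdX]  L3: P0=M P1=I P2=I  mem[L3]=80
2. P1: store L3 := 23  bus=[BusRdX,Flush]  L3: P0=I P1=M P2=I  mem[L3]=72
3. P1: store L1 := 1  bus=[BusRdX]  L1: P0=I P1=M P2=I  mem[L1]=30
4. P0: load  L3  bus=[BusRd]  L3: P0=S P1=O P2=I  mem[L3]=72
5. P1: load  L3  bus=[-]  L3: P0=S P1=O P2=I  mem[L3]=72
6. P0: load  L1  bus=[BusRd]  L1: P0=S P1=O P2=I  mem[L1]=30
7. P2: load  L3  bus=[BusRd]  L3: P0=S P1=O P2=S  mem[L3]=72
8. P0: load  L5  bus=[BusRd]  L5: P0=E P1=I P2=I  mem[L5]=80
9. P0: load  L3  bus=[-]  L3: P0=S P1=O P2=S  mem[L3]=72
10. P1: store L4 := 91  bus=[BusRdX]  L4: P0=I P1=M P2=I  mem[L4]=10
11. P0: store L1 := 82  bus=[BusUpgr,Flush]  L1: P0=M P1=I P2=I  mem[L1]=1
12. P2: store L3 := 35  bus=[BusUpgr,Flush]  L3: P0=I P1=I P2=M  mem[L3]=23
13. P2: load  L3  bus=[-]  L3: P0=I P1=I P2=M  mem[L3]=23
14. P0: load  L5  bus=[-]  L5: P0=E P1=I P2=I  mem[L5]=80
15. P1: store L3 := 80  bus=[BusRdX,Flush]  L3: P0=I P1=M P2=I  mem[L3]=35
16. P0: store L0 := 85  bus=[BusRdX]  L0: P0=M P1=I P2=I  mem[L0]=30
17. P1: load  L3  bus=[-]  L3: P0=I P1=M P2=I  mem[L3]=35
18. P2: store L3 := 48  bus=[BusRdX,Flush]  L3: P0=I P1=I P2=M  mem[L3]=80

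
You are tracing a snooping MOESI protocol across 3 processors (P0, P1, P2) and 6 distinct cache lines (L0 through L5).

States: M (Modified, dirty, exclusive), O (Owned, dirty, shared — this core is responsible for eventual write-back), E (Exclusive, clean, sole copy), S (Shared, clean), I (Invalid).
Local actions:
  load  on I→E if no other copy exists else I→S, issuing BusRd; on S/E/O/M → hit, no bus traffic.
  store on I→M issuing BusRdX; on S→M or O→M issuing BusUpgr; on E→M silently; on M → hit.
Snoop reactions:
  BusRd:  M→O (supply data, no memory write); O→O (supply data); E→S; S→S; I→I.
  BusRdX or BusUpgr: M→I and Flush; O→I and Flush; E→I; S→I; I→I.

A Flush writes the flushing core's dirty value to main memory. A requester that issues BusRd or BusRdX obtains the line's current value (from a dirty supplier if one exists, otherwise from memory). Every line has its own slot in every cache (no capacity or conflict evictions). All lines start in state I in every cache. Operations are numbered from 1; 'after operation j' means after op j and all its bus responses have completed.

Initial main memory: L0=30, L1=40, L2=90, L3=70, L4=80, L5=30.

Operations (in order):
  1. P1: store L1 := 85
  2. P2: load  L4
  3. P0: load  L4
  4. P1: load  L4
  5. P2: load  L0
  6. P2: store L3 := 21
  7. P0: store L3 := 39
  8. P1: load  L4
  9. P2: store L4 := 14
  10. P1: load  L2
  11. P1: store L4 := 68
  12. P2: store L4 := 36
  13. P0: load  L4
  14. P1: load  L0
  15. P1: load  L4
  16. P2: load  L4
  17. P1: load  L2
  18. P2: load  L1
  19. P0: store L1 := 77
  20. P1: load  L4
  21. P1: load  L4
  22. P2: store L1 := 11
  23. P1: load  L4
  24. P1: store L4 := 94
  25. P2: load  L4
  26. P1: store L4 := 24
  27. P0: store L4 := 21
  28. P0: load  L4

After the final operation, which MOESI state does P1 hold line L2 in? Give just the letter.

  op1 P1: store L1 := 85 → I/M/I on L1; bus BusRdX; mem=40
  op2 P2: load  L4 → I/I/E on L4; bus BusRd; mem=80
  op3 P0: load  L4 → S/I/S on L4; bus BusRd; mem=80
  op4 P1: load  L4 → S/S/S on L4; bus BusRd; mem=80
  op5 P2: load  L0 → I/I/E on L0; bus BusRd; mem=30
  op6 P2: store L3 := 21 → I/I/M on L3; bus BusRdX; mem=70
  op7 P0: store L3 := 39 → M/I/I on L3; bus BusRdX Flush; mem=21
  op8 P1: load  L4 → S/S/S on L4; bus (none); mem=80
  op9 P2: store L4 := 14 → I/I/M on L4; bus BusUpgr; mem=80
  op10 P1: load  L2 → I/E/I on L2; bus BusRd; mem=90
  op11 P1: store L4 := 68 → I/M/I on L4; bus BusRdX Flush; mem=14
  op12 P2: store L4 := 36 → I/I/M on L4; bus BusRdX Flush; mem=68
  op13 P0: load  L4 → S/I/O on L4; bus BusRd; mem=68
  op14 P1: load  L0 → I/S/S on L0; bus BusRd; mem=30
  op15 P1: load  L4 → S/S/O on L4; bus BusRd; mem=68
  op16 P2: load  L4 → S/S/O on L4; bus (none); mem=68
  op17 P1: load  L2 → I/E/I on L2; bus (none); mem=90
  op18 P2: load  L1 → I/O/S on L1; bus BusRd; mem=40
  op19 P0: store L1 := 77 → M/I/I on L1; bus BusRdX Flush; mem=85
  op20 P1: load  L4 → S/S/O on L4; bus (none); mem=68
  op21 P1: load  L4 → S/S/O on L4; bus (none); mem=68
  op22 P2: store L1 := 11 → I/I/M on L1; bus BusRdX Flush; mem=77
  op23 P1: load  L4 → S/S/O on L4; bus (none); mem=68
  op24 P1: store L4 := 94 → I/M/I on L4; bus BusUpgr Flush; mem=36
  op25 P2: load  L4 → I/O/S on L4; bus BusRd; mem=36
  op26 P1: store L4 := 24 → I/M/I on L4; bus BusUpgr; mem=36
  op27 P0: store L4 := 21 → M/I/I on L4; bus BusRdX Flush; mem=24
  op28 P0: load  L4 → M/I/I on L4; bus (none); mem=24

state = E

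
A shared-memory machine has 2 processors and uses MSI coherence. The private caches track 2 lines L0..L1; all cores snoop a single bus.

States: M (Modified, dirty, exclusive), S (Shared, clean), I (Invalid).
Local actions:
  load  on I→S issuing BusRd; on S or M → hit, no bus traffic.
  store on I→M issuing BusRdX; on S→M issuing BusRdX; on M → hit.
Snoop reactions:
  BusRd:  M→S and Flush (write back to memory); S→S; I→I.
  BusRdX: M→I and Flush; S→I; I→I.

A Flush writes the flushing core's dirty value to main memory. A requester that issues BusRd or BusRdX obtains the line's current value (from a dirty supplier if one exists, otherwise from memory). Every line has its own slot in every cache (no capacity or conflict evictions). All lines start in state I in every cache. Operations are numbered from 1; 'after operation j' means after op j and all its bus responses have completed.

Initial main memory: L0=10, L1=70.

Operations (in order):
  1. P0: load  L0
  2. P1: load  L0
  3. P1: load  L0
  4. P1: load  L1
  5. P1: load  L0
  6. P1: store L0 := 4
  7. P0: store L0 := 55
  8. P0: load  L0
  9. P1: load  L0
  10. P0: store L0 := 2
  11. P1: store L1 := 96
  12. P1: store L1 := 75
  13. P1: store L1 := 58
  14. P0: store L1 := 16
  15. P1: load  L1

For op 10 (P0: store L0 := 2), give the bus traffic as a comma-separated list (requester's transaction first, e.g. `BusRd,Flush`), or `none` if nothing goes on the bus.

bus = BusRdX

step 1: P0: load  L0  ⟶  SI  (L0)  txn=BusRd  M[L0]=10
step 2: P1: load  L0  ⟶  SS  (L0)  txn=BusRd  M[L0]=10
step 3: P1: load  L0  ⟶  SS  (L0)  txn=∅  M[L0]=10
step 4: P1: load  L1  ⟶  IS  (L1)  txn=BusRd  M[L1]=70
step 5: P1: load  L0  ⟶  SS  (L0)  txn=∅  M[L0]=10
step 6: P1: store L0 := 4  ⟶  IM  (L0)  txn=BusRdX  M[L0]=10
step 7: P0: store L0 := 55  ⟶  MI  (L0)  txn=BusRdX+Flush  M[L0]=4
step 8: P0: load  L0  ⟶  MI  (L0)  txn=∅  M[L0]=4
step 9: P1: load  L0  ⟶  SS  (L0)  txn=BusRd+Flush  M[L0]=55
step 10: P0: store L0 := 2  ⟶  MI  (L0)  txn=BusRdX  M[L0]=55
step 11: P1: store L1 := 96  ⟶  IM  (L1)  txn=BusRdX  M[L1]=70
step 12: P1: store L1 := 75  ⟶  IM  (L1)  txn=∅  M[L1]=70
step 13: P1: store L1 := 58  ⟶  IM  (L1)  txn=∅  M[L1]=70
step 14: P0: store L1 := 16  ⟶  MI  (L1)  txn=BusRdX+Flush  M[L1]=58
step 15: P1: load  L1  ⟶  SS  (L1)  txn=BusRd+Flush  M[L1]=16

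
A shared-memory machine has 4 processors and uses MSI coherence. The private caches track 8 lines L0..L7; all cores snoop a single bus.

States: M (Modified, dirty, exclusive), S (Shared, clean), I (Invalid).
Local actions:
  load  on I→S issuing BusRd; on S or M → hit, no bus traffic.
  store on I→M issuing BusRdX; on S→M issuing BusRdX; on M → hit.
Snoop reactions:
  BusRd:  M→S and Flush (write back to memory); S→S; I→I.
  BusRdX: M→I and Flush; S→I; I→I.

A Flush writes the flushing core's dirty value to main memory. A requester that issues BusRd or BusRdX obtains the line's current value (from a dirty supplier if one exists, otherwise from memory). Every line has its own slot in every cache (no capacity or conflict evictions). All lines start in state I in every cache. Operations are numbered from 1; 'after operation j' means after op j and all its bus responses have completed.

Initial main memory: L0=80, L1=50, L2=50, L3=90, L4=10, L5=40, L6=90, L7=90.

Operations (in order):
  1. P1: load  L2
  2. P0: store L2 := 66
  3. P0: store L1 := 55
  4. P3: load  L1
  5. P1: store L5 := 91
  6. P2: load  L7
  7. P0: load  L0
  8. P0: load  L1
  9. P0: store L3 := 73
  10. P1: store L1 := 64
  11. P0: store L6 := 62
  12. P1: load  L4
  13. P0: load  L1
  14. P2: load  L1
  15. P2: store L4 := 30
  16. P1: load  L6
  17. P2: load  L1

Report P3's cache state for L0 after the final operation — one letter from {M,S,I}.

1. P1: load  L2  bus=[BusRd]  L2: P0=I P1=S P2=I P3=I  mem[L2]=50
2. P0: store L2 := 66  bus=[BusRdX]  L2: P0=M P1=I P2=I P3=I  mem[L2]=50
3. P0: store L1 := 55  bus=[BusRdX]  L1: P0=M P1=I P2=I P3=I  mem[L1]=50
4. P3: load  L1  bus=[BusRd,Flush]  L1: P0=S P1=I P2=I P3=S  mem[L1]=55
5. P1: store L5 := 91  bus=[BusRdX]  L5: P0=I P1=M P2=I P3=I  mem[L5]=40
6. P2: load  L7  bus=[BusRd]  L7: P0=I P1=I P2=S P3=I  mem[L7]=90
7. P0: load  L0  bus=[BusRd]  L0: P0=S P1=I P2=I P3=I  mem[L0]=80
8. P0: load  L1  bus=[-]  L1: P0=S P1=I P2=I P3=S  mem[L1]=55
9. P0: store L3 := 73  bus=[BusRdX]  L3: P0=M P1=I P2=I P3=I  mem[L3]=90
10. P1: store L1 := 64  bus=[BusRdX]  L1: P0=I P1=M P2=I P3=I  mem[L1]=55
11. P0: store L6 := 62  bus=[BusRdX]  L6: P0=M P1=I P2=I P3=I  mem[L6]=90
12. P1: load  L4  bus=[BusRd]  L4: P0=I P1=S P2=I P3=I  mem[L4]=10
13. P0: load  L1  bus=[BusRd,Flush]  L1: P0=S P1=S P2=I P3=I  mem[L1]=64
14. P2: load  L1  bus=[BusRd]  L1: P0=S P1=S P2=S P3=I  mem[L1]=64
15. P2: store L4 := 30  bus=[BusRdX]  L4: P0=I P1=I P2=M P3=I  mem[L4]=10
16. P1: load  L6  bus=[BusRd,Flush]  L6: P0=S P1=S P2=I P3=I  mem[L6]=62
17. P2: load  L1  bus=[-]  L1: P0=S P1=S P2=S P3=I  mem[L1]=64

state = I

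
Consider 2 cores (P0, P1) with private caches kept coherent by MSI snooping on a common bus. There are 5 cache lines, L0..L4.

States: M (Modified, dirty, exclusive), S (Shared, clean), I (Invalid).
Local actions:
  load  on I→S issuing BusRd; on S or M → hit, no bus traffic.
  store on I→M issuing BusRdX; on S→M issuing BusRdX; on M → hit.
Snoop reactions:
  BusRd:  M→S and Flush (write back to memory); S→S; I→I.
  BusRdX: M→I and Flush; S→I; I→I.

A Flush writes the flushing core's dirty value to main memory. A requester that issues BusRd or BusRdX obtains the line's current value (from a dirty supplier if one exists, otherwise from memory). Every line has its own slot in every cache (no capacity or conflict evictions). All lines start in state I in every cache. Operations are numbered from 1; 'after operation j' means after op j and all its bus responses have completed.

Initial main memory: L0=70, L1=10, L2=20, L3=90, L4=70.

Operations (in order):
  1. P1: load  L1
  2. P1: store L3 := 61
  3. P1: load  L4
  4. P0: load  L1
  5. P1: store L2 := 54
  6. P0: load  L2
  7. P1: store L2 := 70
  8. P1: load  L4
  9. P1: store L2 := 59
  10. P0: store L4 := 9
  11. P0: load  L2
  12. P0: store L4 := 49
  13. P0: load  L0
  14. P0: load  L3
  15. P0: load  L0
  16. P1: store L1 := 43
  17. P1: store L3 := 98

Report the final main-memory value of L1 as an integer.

[1] P1: load  L1 | P0:I, P1:S(10) | bus: BusRd
[2] P1: store L3 := 61 | P0:I, P1:M(61) | bus: BusRdX
[3] P1: load  L4 | P0:I, P1:S(70) | bus: BusRd
[4] P0: load  L1 | P0:S(10), P1:S(10) | bus: BusRd
[5] P1: store L2 := 54 | P0:I, P1:M(54) | bus: BusRdX
[6] P0: load  L2 | P0:S(54), P1:S(54) | bus: BusRd,Flush
[7] P1: store L2 := 70 | P0:I, P1:M(70) | bus: BusRdX
[8] P1: load  L4 | P0:I, P1:S(70) | bus: none
[9] P1: store L2 := 59 | P0:I, P1:M(59) | bus: none
[10] P0: store L4 := 9 | P0:M(9), P1:I | bus: BusRdX
[11] P0: load  L2 | P0:S(59), P1:S(59) | bus: BusRd,Flush
[12] P0: store L4 := 49 | P0:M(49), P1:I | bus: none
[13] P0: load  L0 | P0:S(70), P1:I | bus: BusRd
[14] P0: load  L3 | P0:S(61), P1:S(61) | bus: BusRd,Flush
[15] P0: load  L0 | P0:S(70), P1:I | bus: none
[16] P1: store L1 := 43 | P0:I, P1:M(43) | bus: BusRdX
[17] P1: store L3 := 98 | P0:I, P1:M(98) | bus: BusRdX

memory[L1] = 10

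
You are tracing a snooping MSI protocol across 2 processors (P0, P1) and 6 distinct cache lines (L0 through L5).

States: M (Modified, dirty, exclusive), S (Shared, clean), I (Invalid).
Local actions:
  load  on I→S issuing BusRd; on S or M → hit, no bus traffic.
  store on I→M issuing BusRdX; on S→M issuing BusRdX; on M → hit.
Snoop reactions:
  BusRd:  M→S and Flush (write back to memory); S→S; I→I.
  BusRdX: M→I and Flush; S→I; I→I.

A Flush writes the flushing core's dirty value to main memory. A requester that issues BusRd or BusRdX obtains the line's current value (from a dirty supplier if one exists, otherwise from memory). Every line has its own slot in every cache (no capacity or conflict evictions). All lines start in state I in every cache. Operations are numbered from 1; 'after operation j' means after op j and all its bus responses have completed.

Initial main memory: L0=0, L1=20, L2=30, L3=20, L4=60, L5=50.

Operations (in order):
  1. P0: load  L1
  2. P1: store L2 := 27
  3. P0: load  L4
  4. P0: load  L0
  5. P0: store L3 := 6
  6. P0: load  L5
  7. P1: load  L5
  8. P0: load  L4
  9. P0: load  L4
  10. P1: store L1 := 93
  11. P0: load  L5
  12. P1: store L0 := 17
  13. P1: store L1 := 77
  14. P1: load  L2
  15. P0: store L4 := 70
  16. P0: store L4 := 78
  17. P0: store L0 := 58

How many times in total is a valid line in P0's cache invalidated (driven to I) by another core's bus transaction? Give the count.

[1] P0: load  L1 | P0:S(20), P1:I | bus: BusRd
[2] P1: store L2 := 27 | P0:I, P1:M(27) | bus: BusRdX
[3] P0: load  L4 | P0:S(60), P1:I | bus: BusRd
[4] P0: load  L0 | P0:S(0), P1:I | bus: BusRd
[5] P0: store L3 := 6 | P0:M(6), P1:I | bus: BusRdX
[6] P0: load  L5 | P0:S(50), P1:I | bus: BusRd
[7] P1: load  L5 | P0:S(50), P1:S(50) | bus: BusRd
[8] P0: load  L4 | P0:S(60), P1:I | bus: none
[9] P0: load  L4 | P0:S(60), P1:I | bus: none
[10] P1: store L1 := 93 | P0:I, P1:M(93) | bus: BusRdX
[11] P0: load  L5 | P0:S(50), P1:S(50) | bus: none
[12] P1: store L0 := 17 | P0:I, P1:M(17) | bus: BusRdX
[13] P1: store L1 := 77 | P0:I, P1:M(77) | bus: none
[14] P1: load  L2 | P0:I, P1:M(27) | bus: none
[15] P0: store L4 := 70 | P0:M(70), P1:I | bus: BusRdX
[16] P0: store L4 := 78 | P0:M(78), P1:I | bus: none
[17] P0: store L0 := 58 | P0:M(58), P1:I | bus: BusRdX,Flush

invalidations = 2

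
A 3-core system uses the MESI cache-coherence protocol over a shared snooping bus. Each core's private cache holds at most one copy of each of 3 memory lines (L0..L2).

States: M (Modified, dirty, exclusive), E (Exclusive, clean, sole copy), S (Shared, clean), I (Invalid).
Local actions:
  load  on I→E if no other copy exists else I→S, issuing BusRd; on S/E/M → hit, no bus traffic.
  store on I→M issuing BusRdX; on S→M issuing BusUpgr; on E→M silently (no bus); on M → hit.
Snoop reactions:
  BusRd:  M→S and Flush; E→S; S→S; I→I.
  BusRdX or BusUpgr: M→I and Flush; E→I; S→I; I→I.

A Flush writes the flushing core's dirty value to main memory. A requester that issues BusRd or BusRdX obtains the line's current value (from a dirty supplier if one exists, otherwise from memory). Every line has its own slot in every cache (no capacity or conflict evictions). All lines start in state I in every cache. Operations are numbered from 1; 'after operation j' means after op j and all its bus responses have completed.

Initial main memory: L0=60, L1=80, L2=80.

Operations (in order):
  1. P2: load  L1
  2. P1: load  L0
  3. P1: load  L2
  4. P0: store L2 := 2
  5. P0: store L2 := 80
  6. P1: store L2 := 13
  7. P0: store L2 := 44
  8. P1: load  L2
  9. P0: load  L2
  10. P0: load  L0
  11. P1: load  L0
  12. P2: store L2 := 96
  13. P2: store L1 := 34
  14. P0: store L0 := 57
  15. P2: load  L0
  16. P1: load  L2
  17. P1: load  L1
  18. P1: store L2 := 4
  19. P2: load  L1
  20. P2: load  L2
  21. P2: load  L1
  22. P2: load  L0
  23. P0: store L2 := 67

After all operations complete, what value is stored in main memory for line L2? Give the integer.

1. P2: load  L1  bus=[BusRd]  L1: P0=I P1=I P2=E  mem[L1]=80
2. P1: load  L0  bus=[BusRd]  L0: P0=I P1=E P2=I  mem[L0]=60
3. P1: load  L2  bus=[BusRd]  L2: P0=I P1=E P2=I  mem[L2]=80
4. P0: store L2 := 2  bus=[BusRdX]  L2: P0=M P1=I P2=I  mem[L2]=80
5. P0: store L2 := 80  bus=[-]  L2: P0=M P1=I P2=I  mem[L2]=80
6. P1: store L2 := 13  bus=[BusRdX,Flush]  L2: P0=I P1=M P2=I  mem[L2]=80
7. P0: store L2 := 44  bus=[BusRdX,Flush]  L2: P0=M P1=I P2=I  mem[L2]=13
8. P1: load  L2  bus=[BusRd,Flush]  L2: P0=S P1=S P2=I  mem[L2]=44
9. P0: load  L2  bus=[-]  L2: P0=S P1=S P2=I  mem[L2]=44
10. P0: load  L0  bus=[BusRd]  L0: P0=S P1=S P2=I  mem[L0]=60
11. P1: load  L0  bus=[-]  L0: P0=S P1=S P2=I  mem[L0]=60
12. P2: store L2 := 96  bus=[BusRdX]  L2: P0=I P1=I P2=M  mem[L2]=44
13. P2: store L1 := 34  bus=[-]  L1: P0=I P1=I P2=M  mem[L1]=80
14. P0: store L0 := 57  bus=[BusUpgr]  L0: P0=M P1=I P2=I  mem[L0]=60
15. P2: load  L0  bus=[BusRd,Flush]  L0: P0=S P1=I P2=S  mem[L0]=57
16. P1: load  L2  bus=[BusRd,Flush]  L2: P0=I P1=S P2=S  mem[L2]=96
17. P1: load  L1  bus=[BusRd,Flush]  L1: P0=I P1=S P2=S  mem[L1]=34
18. P1: store L2 := 4  bus=[BusUpgr]  L2: P0=I P1=M P2=I  mem[L2]=96
19. P2: load  L1  bus=[-]  L1: P0=I P1=S P2=S  mem[L1]=34
20. P2: load  L2  bus=[BusRd,Flush]  L2: P0=I P1=S P2=S  mem[L2]=4
21. P2: load  L1  bus=[-]  L1: P0=I P1=S P2=S  mem[L1]=34
22. P2: load  L0  bus=[-]  L0: P0=S P1=I P2=S  mem[L0]=57
23. P0: store L2 := 67  bus=[BusRdX]  L2: P0=M P1=I P2=I  mem[L2]=4

memory[L2] = 4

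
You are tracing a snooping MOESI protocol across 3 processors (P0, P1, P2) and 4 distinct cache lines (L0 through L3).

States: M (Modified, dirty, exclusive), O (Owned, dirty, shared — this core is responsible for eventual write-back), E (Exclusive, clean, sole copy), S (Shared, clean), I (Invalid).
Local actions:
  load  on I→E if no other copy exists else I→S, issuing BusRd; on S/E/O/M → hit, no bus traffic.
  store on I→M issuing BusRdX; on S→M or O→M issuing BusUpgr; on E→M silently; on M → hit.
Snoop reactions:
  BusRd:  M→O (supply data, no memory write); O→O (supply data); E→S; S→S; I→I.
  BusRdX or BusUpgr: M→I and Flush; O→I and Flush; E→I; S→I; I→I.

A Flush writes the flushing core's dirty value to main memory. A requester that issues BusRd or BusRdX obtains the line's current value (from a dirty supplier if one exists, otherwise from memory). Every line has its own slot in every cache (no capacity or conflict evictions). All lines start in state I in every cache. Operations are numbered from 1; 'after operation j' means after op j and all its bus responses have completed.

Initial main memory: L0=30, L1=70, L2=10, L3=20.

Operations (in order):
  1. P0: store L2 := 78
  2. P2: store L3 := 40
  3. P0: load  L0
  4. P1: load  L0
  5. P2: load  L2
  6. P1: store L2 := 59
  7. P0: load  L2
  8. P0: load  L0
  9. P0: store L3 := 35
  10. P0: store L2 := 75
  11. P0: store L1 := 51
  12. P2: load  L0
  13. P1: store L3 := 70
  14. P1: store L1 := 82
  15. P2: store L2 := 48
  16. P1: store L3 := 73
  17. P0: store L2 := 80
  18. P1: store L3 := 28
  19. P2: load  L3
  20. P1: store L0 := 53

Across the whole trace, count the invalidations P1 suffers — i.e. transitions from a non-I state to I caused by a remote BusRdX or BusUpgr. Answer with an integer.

step 1: P0: store L2 := 78  ⟶  MII  (L2)  txn=BusRdX  M[L2]=10
step 2: P2: store L3 := 40  ⟶  IIM  (L3)  txn=BusRdX  M[L3]=20
step 3: P0: load  L0  ⟶  EII  (L0)  txn=BusRd  M[L0]=30
step 4: P1: load  L0  ⟶  SSI  (L0)  txn=BusRd  M[L0]=30
step 5: P2: load  L2  ⟶  OIS  (L2)  txn=BusRd  M[L2]=10
step 6: P1: store L2 := 59  ⟶  IMI  (L2)  txn=BusRdX+Flush  M[L2]=78
step 7: P0: load  L2  ⟶  SOI  (L2)  txn=BusRd  M[L2]=78
step 8: P0: load  L0  ⟶  SSI  (L0)  txn=∅  M[L0]=30
step 9: P0: store L3 := 35  ⟶  MII  (L3)  txn=BusRdX+Flush  M[L3]=40
step 10: P0: store L2 := 75  ⟶  MII  (L2)  txn=BusUpgr+Flush  M[L2]=59
step 11: P0: store L1 := 51  ⟶  MII  (L1)  txn=BusRdX  M[L1]=70
step 12: P2: load  L0  ⟶  SSS  (L0)  txn=BusRd  M[L0]=30
step 13: P1: store L3 := 70  ⟶  IMI  (L3)  txn=BusRdX+Flush  M[L3]=35
step 14: P1: store L1 := 82  ⟶  IMI  (L1)  txn=BusRdX+Flush  M[L1]=51
step 15: P2: store L2 := 48  ⟶  IIM  (L2)  txn=BusRdX+Flush  M[L2]=75
step 16: P1: store L3 := 73  ⟶  IMI  (L3)  txn=∅  M[L3]=35
step 17: P0: store L2 := 80  ⟶  MII  (L2)  txn=BusRdX+Flush  M[L2]=48
step 18: P1: store L3 := 28  ⟶  IMI  (L3)  txn=∅  M[L3]=35
step 19: P2: load  L3  ⟶  IOS  (L3)  txn=BusRd  M[L3]=35
step 20: P1: store L0 := 53  ⟶  IMI  (L0)  txn=BusUpgr  M[L0]=30

invalidations = 1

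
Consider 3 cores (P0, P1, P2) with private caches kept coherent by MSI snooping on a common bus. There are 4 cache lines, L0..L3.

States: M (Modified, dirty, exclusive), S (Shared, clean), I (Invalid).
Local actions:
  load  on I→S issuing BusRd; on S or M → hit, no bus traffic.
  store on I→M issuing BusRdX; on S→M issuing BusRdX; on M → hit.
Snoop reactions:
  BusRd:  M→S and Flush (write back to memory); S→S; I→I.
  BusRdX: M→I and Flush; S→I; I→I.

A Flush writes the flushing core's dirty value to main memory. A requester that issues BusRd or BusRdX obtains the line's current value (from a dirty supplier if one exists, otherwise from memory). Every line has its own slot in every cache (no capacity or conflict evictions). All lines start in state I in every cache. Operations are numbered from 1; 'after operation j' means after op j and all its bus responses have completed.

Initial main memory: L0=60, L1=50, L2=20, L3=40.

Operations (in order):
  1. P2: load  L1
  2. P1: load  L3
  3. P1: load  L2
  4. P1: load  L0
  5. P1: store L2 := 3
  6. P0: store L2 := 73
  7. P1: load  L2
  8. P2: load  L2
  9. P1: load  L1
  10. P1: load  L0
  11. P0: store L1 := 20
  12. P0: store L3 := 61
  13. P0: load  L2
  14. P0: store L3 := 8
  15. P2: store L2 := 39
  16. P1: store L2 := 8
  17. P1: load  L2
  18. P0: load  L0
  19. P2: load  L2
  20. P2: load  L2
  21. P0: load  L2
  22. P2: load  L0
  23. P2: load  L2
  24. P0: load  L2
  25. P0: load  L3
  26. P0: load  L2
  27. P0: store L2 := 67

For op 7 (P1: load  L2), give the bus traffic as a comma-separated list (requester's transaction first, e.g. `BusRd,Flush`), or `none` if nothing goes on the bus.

bus = BusRd,Flush

step 1: P2: load  L1  ⟶  IIS  (L1)  txn=BusRd  M[L1]=50
step 2: P1: load  L3  ⟶  ISI  (L3)  txn=BusRd  M[L3]=40
step 3: P1: load  L2  ⟶  ISI  (L2)  txn=BusRd  M[L2]=20
step 4: P1: load  L0  ⟶  ISI  (L0)  txn=BusRd  M[L0]=60
step 5: P1: store L2 := 3  ⟶  IMI  (L2)  txn=BusRdX  M[L2]=20
step 6: P0: store L2 := 73  ⟶  MII  (L2)  txn=BusRdX+Flush  M[L2]=3
step 7: P1: load  L2  ⟶  SSI  (L2)  txn=BusRd+Flush  M[L2]=73
step 8: P2: load  L2  ⟶  SSS  (L2)  txn=BusRd  M[L2]=73
step 9: P1: load  L1  ⟶  ISS  (L1)  txn=BusRd  M[L1]=50
step 10: P1: load  L0  ⟶  ISI  (L0)  txn=∅  M[L0]=60
step 11: P0: store L1 := 20  ⟶  MII  (L1)  txn=BusRdX  M[L1]=50
step 12: P0: store L3 := 61  ⟶  MII  (L3)  txn=BusRdX  M[L3]=40
step 13: P0: load  L2  ⟶  SSS  (L2)  txn=∅  M[L2]=73
step 14: P0: store L3 := 8  ⟶  MII  (L3)  txn=∅  M[L3]=40
step 15: P2: store L2 := 39  ⟶  IIM  (L2)  txn=BusRdX  M[L2]=73
step 16: P1: store L2 := 8  ⟶  IMI  (L2)  txn=BusRdX+Flush  M[L2]=39
step 17: P1: load  L2  ⟶  IMI  (L2)  txn=∅  M[L2]=39
step 18: P0: load  L0  ⟶  SSI  (L0)  txn=BusRd  M[L0]=60
step 19: P2: load  L2  ⟶  ISS  (L2)  txn=BusRd+Flush  M[L2]=8
step 20: P2: load  L2  ⟶  ISS  (L2)  txn=∅  M[L2]=8
step 21: P0: load  L2  ⟶  SSS  (L2)  txn=BusRd  M[L2]=8
step 22: P2: load  L0  ⟶  SSS  (L0)  txn=BusRd  M[L0]=60
step 23: P2: load  L2  ⟶  SSS  (L2)  txn=∅  M[L2]=8
step 24: P0: load  L2  ⟶  SSS  (L2)  txn=∅  M[L2]=8
step 25: P0: load  L3  ⟶  MII  (L3)  txn=∅  M[L3]=40
step 26: P0: load  L2  ⟶  SSS  (L2)  txn=∅  M[L2]=8
step 27: P0: store L2 := 67  ⟶  MII  (L2)  txn=BusRdX  M[L2]=8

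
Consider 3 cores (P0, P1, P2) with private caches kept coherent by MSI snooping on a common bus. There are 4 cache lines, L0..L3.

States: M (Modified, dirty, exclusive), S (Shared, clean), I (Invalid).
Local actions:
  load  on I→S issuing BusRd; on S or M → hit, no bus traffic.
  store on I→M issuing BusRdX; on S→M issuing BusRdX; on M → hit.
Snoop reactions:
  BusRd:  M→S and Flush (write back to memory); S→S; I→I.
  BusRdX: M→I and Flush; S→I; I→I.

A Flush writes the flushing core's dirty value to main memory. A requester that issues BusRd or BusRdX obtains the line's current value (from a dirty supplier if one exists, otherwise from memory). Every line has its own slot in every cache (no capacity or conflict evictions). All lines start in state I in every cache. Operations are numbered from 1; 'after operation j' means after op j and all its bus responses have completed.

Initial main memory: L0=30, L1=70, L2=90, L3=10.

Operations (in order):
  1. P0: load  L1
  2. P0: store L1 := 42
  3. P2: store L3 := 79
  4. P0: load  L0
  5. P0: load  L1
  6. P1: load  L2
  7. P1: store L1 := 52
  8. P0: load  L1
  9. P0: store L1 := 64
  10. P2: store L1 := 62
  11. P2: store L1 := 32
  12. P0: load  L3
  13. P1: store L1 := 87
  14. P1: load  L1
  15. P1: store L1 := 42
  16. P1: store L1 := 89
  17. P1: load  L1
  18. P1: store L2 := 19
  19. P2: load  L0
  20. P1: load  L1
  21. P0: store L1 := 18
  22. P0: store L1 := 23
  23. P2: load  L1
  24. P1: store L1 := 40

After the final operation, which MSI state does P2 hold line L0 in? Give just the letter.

state = S

  op1 P0: load  L1 → S/I/I on L1; bus BusRd; mem=70
  op2 P0: store L1 := 42 → M/I/I on L1; bus BusRdX; mem=70
  op3 P2: store L3 := 79 → I/I/M on L3; bus BusRdX; mem=10
  op4 P0: load  L0 → S/I/I on L0; bus BusRd; mem=30
  op5 P0: load  L1 → M/I/I on L1; bus (none); mem=70
  op6 P1: load  L2 → I/S/I on L2; bus BusRd; mem=90
  op7 P1: store L1 := 52 → I/M/I on L1; bus BusRdX Flush; mem=42
  op8 P0: load  L1 → S/S/I on L1; bus BusRd Flush; mem=52
  op9 P0: store L1 := 64 → M/I/I on L1; bus BusRdX; mem=52
  op10 P2: store L1 := 62 → I/I/M on L1; bus BusRdX Flush; mem=64
  op11 P2: store L1 := 32 → I/I/M on L1; bus (none); mem=64
  op12 P0: load  L3 → S/I/S on L3; bus BusRd Flush; mem=79
  op13 P1: store L1 := 87 → I/M/I on L1; bus BusRdX Flush; mem=32
  op14 P1: load  L1 → I/M/I on L1; bus (none); mem=32
  op15 P1: store L1 := 42 → I/M/I on L1; bus (none); mem=32
  op16 P1: store L1 := 89 → I/M/I on L1; bus (none); mem=32
  op17 P1: load  L1 → I/M/I on L1; bus (none); mem=32
  op18 P1: store L2 := 19 → I/M/I on L2; bus BusRdX; mem=90
  op19 P2: load  L0 → S/I/S on L0; bus BusRd; mem=30
  op20 P1: load  L1 → I/M/I on L1; bus (none); mem=32
  op21 P0: store L1 := 18 → M/I/I on L1; bus BusRdX Flush; mem=89
  op22 P0: store L1 := 23 → M/I/I on L1; bus (none); mem=89
  op23 P2: load  L1 → S/I/S on L1; bus BusRd Flush; mem=23
  op24 P1: store L1 := 40 → I/M/I on L1; bus BusRdX; mem=23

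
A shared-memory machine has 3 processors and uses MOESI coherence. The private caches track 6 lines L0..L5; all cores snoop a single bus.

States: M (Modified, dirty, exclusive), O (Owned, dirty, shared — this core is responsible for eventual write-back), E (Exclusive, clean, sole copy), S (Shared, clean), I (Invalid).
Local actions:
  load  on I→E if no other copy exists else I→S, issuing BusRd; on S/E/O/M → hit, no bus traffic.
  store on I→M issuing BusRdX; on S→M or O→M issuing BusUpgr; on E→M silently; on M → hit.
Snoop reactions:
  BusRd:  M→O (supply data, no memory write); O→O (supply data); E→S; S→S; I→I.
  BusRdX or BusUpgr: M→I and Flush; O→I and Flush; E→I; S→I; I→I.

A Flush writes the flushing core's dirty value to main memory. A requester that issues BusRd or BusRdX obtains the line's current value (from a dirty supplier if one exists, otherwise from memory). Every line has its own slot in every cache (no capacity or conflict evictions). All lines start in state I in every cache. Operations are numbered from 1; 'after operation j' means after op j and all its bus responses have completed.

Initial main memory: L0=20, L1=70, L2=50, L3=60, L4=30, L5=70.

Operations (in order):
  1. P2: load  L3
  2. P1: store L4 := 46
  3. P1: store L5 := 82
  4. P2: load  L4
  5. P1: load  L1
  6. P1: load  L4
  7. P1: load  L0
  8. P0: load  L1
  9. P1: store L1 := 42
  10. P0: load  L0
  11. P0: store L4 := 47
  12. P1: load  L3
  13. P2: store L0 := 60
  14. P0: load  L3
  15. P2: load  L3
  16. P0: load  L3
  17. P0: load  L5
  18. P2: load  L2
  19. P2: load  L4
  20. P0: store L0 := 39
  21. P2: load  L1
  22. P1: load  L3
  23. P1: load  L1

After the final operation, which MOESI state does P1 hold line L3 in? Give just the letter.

1. P2: load  L3  bus=[BusRd]  L3: P0=I P1=I P2=E  mem[L3]=60
2. P1: store L4 := 46  bus=[BusRdX]  L4: P0=I P1=M P2=I  mem[L4]=30
3. P1: store L5 := 82  bus=[BusRdX]  L5: P0=I P1=M P2=I  mem[L5]=70
4. P2: load  L4  bus=[BusRd]  L4: P0=I P1=O P2=S  mem[L4]=30
5. P1: load  L1  bus=[BusRd]  L1: P0=I P1=E P2=I  mem[L1]=70
6. P1: load  L4  bus=[-]  L4: P0=I P1=O P2=S  mem[L4]=30
7. P1: load  L0  bus=[BusRd]  L0: P0=I P1=E P2=I  mem[L0]=20
8. P0: load  L1  bus=[BusRd]  L1: P0=S P1=S P2=I  mem[L1]=70
9. P1: store L1 := 42  bus=[BusUpgr]  L1: P0=I P1=M P2=I  mem[L1]=70
10. P0: load  L0  bus=[BusRd]  L0: P0=S P1=S P2=I  mem[L0]=20
11. P0: store L4 := 47  bus=[BusRdX,Flush]  L4: P0=M P1=I P2=I  mem[L4]=46
12. P1: load  L3  bus=[BusRd]  L3: P0=I P1=S P2=S  mem[L3]=60
13. P2: store L0 := 60  bus=[BusRdX]  L0: P0=I P1=I P2=M  mem[L0]=20
14. P0: load  L3  bus=[BusRd]  L3: P0=S P1=S P2=S  mem[L3]=60
15. P2: load  L3  bus=[-]  L3: P0=S P1=S P2=S  mem[L3]=60
16. P0: load  L3  bus=[-]  L3: P0=S P1=S P2=S  mem[L3]=60
17. P0: load  L5  bus=[BusRd]  L5: P0=S P1=O P2=I  mem[L5]=70
18. P2: load  L2  bus=[BusRd]  L2: P0=I P1=I P2=E  mem[L2]=50
19. P2: load  L4  bus=[BusRd]  L4: P0=O P1=I P2=S  mem[L4]=46
20. P0: store L0 := 39  bus=[BusRdX,Flush]  L0: P0=M P1=I P2=I  mem[L0]=60
21. P2: load  L1  bus=[BusRd]  L1: P0=I P1=O P2=S  mem[L1]=70
22. P1: load  L3  bus=[-]  L3: P0=S P1=S P2=S  mem[L3]=60
23. P1: load  L1  bus=[-]  L1: P0=I P1=O P2=S  mem[L1]=70

state = S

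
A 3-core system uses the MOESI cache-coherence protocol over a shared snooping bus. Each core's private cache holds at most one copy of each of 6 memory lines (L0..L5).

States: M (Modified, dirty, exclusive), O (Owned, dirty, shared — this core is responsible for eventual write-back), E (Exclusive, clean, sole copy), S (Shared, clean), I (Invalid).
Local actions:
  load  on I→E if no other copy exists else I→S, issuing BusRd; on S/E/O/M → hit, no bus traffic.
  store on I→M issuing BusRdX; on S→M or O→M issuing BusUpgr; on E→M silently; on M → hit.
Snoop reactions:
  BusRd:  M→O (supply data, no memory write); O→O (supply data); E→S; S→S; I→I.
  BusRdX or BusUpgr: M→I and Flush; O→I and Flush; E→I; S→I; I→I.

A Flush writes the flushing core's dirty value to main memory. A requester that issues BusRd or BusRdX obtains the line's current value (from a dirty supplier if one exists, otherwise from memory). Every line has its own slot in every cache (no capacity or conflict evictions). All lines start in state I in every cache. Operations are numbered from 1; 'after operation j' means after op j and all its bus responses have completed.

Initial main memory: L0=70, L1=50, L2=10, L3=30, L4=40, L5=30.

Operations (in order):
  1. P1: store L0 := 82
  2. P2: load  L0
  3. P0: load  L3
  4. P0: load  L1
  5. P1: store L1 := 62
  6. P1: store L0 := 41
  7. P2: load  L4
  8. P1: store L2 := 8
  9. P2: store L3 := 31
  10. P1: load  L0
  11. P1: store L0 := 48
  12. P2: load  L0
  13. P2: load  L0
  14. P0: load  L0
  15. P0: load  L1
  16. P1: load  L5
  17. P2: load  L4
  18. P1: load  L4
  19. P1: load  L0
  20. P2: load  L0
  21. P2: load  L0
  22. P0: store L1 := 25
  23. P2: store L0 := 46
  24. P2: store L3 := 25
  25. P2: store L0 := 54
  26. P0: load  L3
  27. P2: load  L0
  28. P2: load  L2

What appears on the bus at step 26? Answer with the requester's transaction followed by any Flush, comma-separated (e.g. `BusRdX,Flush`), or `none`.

[1] P1: store L0 := 82 | P0:I, P1:M(82), P2:I | bus: BusRdX
[2] P2: load  L0 | P0:I, P1:O(82), P2:S(82) | bus: BusRd
[3] P0: load  L3 | P0:E(30), P1:I, P2:I | bus: BusRd
[4] P0: load  L1 | P0:E(50), P1:I, P2:I | bus: BusRd
[5] P1: store L1 := 62 | P0:I, P1:M(62), P2:I | bus: BusRdX
[6] P1: store L0 := 41 | P0:I, P1:M(41), P2:I | bus: BusUpgr
[7] P2: load  L4 | P0:I, P1:I, P2:E(40) | bus: BusRd
[8] P1: store L2 := 8 | P0:I, P1:M(8), P2:I | bus: BusRdX
[9] P2: store L3 := 31 | P0:I, P1:I, P2:M(31) | bus: BusRdX
[10] P1: load  L0 | P0:I, P1:M(41), P2:I | bus: none
[11] P1: store L0 := 48 | P0:I, P1:M(48), P2:I | bus: none
[12] P2: load  L0 | P0:I, P1:O(48), P2:S(48) | bus: BusRd
[13] P2: load  L0 | P0:I, P1:O(48), P2:S(48) | bus: none
[14] P0: load  L0 | P0:S(48), P1:O(48), P2:S(48) | bus: BusRd
[15] P0: load  L1 | P0:S(62), P1:O(62), P2:I | bus: BusRd
[16] P1: load  L5 | P0:I, P1:E(30), P2:I | bus: BusRd
[17] P2: load  L4 | P0:I, P1:I, P2:E(40) | bus: none
[18] P1: load  L4 | P0:I, P1:S(40), P2:S(40) | bus: BusRd
[19] P1: load  L0 | P0:S(48), P1:O(48), P2:S(48) | bus: none
[20] P2: load  L0 | P0:S(48), P1:O(48), P2:S(48) | bus: none
[21] P2: load  L0 | P0:S(48), P1:O(48), P2:S(48) | bus: none
[22] P0: store L1 := 25 | P0:M(25), P1:I, P2:I | bus: BusUpgr,Flush
[23] P2: store L0 := 46 | P0:I, P1:I, P2:M(46) | bus: BusUpgr,Flush
[24] P2: store L3 := 25 | P0:I, P1:I, P2:M(25) | bus: none
[25] P2: store L0 := 54 | P0:I, P1:I, P2:M(54) | bus: none
[26] P0: load  L3 | P0:S(25), P1:I, P2:O(25) | bus: BusRd
[27] P2: load  L0 | P0:I, P1:I, P2:M(54) | bus: none
[28] P2: load  L2 | P0:I, P1:O(8), P2:S(8) | bus: BusRd

bus = BusRd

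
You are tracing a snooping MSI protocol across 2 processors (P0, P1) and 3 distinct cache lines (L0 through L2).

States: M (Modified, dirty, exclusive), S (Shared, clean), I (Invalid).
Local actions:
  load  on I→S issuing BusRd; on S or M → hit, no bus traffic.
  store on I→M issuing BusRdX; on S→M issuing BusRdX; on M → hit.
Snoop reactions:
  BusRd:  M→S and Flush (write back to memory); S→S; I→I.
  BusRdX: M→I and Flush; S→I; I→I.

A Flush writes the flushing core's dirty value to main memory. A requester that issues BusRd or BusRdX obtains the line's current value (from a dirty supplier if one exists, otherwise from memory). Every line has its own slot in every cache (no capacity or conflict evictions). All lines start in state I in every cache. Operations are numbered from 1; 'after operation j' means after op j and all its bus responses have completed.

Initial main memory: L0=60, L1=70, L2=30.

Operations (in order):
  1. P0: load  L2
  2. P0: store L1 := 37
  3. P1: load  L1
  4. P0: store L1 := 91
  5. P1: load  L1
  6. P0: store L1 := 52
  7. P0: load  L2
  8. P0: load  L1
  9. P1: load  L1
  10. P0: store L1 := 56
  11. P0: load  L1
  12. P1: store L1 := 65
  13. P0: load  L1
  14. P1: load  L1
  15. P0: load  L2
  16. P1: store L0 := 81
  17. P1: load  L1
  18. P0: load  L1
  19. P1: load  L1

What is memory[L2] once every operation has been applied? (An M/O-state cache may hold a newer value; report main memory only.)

memory[L2] = 30

1. P0: load  L2  bus=[BusRd]  L2: P0=S P1=I  mem[L2]=30
2. P0: store L1 := 37  bus=[BusRdX]  L1: P0=M P1=I  mem[L1]=70
3. P1: load  L1  bus=[BusRd,Flush]  L1: P0=S P1=S  mem[L1]=37
4. P0: store L1 := 91  bus=[BusRdX]  L1: P0=M P1=I  mem[L1]=37
5. P1: load  L1  bus=[BusRd,Flush]  L1: P0=S P1=S  mem[L1]=91
6. P0: store L1 := 52  bus=[BusRdX]  L1: P0=M P1=I  mem[L1]=91
7. P0: load  L2  bus=[-]  L2: P0=S P1=I  mem[L2]=30
8. P0: load  L1  bus=[-]  L1: P0=M P1=I  mem[L1]=91
9. P1: load  L1  bus=[BusRd,Flush]  L1: P0=S P1=S  mem[L1]=52
10. P0: store L1 := 56  bus=[BusRdX]  L1: P0=M P1=I  mem[L1]=52
11. P0: load  L1  bus=[-]  L1: P0=M P1=I  mem[L1]=52
12. P1: store L1 := 65  bus=[BusRdX,Flush]  L1: P0=I P1=M  mem[L1]=56
13. P0: load  L1  bus=[BusRd,Flush]  L1: P0=S P1=S  mem[L1]=65
14. P1: load  L1  bus=[-]  L1: P0=S P1=S  mem[L1]=65
15. P0: load  L2  bus=[-]  L2: P0=S P1=I  mem[L2]=30
16. P1: store L0 := 81  bus=[BusRdX]  L0: P0=I P1=M  mem[L0]=60
17. P1: load  L1  bus=[-]  L1: P0=S P1=S  mem[L1]=65
18. P0: load  L1  bus=[-]  L1: P0=S P1=S  mem[L1]=65
19. P1: load  L1  bus=[-]  L1: P0=S P1=S  mem[L1]=65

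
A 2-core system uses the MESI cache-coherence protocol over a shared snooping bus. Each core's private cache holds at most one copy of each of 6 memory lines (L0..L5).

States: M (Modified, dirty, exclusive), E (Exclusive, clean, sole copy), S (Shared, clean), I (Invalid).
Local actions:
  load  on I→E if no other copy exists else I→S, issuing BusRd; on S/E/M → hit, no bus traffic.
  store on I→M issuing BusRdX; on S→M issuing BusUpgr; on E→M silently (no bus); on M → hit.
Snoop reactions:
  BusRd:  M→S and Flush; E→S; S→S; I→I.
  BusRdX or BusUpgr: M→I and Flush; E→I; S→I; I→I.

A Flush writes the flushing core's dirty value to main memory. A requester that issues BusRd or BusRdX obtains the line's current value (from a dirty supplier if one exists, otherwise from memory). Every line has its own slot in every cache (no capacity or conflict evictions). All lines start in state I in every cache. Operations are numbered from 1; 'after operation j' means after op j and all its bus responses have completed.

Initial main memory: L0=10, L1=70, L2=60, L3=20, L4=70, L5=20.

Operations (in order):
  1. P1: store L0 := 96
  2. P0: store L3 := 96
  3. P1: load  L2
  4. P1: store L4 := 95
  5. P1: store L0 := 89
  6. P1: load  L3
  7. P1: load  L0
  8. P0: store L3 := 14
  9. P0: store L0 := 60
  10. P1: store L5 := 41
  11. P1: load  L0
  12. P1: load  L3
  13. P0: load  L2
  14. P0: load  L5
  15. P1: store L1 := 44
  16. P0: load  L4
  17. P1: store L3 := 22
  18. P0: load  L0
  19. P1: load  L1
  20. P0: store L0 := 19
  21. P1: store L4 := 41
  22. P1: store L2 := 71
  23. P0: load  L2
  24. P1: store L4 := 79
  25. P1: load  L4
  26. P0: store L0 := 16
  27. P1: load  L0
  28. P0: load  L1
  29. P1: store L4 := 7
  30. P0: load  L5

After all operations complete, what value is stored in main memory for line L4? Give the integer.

step 1: P1: store L0 := 96  ⟶  IM  (L0)  txn=BusRdX  M[L0]=10
step 2: P0: store L3 := 96  ⟶  MI  (L3)  txn=BusRdX  M[L3]=20
step 3: P1: load  L2  ⟶  IE  (L2)  txn=BusRd  M[L2]=60
step 4: P1: store L4 := 95  ⟶  IM  (L4)  txn=BusRdX  M[L4]=70
step 5: P1: store L0 := 89  ⟶  IM  (L0)  txn=∅  M[L0]=10
step 6: P1: load  L3  ⟶  SS  (L3)  txn=BusRd+Flush  M[L3]=96
step 7: P1: load  L0  ⟶  IM  (L0)  txn=∅  M[L0]=10
step 8: P0: store L3 := 14  ⟶  MI  (L3)  txn=BusUpgr  M[L3]=96
step 9: P0: store L0 := 60  ⟶  MI  (L0)  txn=BusRdX+Flush  M[L0]=89
step 10: P1: store L5 := 41  ⟶  IM  (L5)  txn=BusRdX  M[L5]=20
step 11: P1: load  L0  ⟶  SS  (L0)  txn=BusRd+Flush  M[L0]=60
step 12: P1: load  L3  ⟶  SS  (L3)  txn=BusRd+Flush  M[L3]=14
step 13: P0: load  L2  ⟶  SS  (L2)  txn=BusRd  M[L2]=60
step 14: P0: load  L5  ⟶  SS  (L5)  txn=BusRd+Flush  M[L5]=41
step 15: P1: store L1 := 44  ⟶  IM  (L1)  txn=BusRdX  M[L1]=70
step 16: P0: load  L4  ⟶  SS  (L4)  txn=BusRd+Flush  M[L4]=95
step 17: P1: store L3 := 22  ⟶  IM  (L3)  txn=BusUpgr  M[L3]=14
step 18: P0: load  L0  ⟶  SS  (L0)  txn=∅  M[L0]=60
step 19: P1: load  L1  ⟶  IM  (L1)  txn=∅  M[L1]=70
step 20: P0: store L0 := 19  ⟶  MI  (L0)  txn=BusUpgr  M[L0]=60
step 21: P1: store L4 := 41  ⟶  IM  (L4)  txn=BusUpgr  M[L4]=95
step 22: P1: store L2 := 71  ⟶  IM  (L2)  txn=BusUpgr  M[L2]=60
step 23: P0: load  L2  ⟶  SS  (L2)  txn=BusRd+Flush  M[L2]=71
step 24: P1: store L4 := 79  ⟶  IM  (L4)  txn=∅  M[L4]=95
step 25: P1: load  L4  ⟶  IM  (L4)  txn=∅  M[L4]=95
step 26: P0: store L0 := 16  ⟶  MI  (L0)  txn=∅  M[L0]=60
step 27: P1: load  L0  ⟶  SS  (L0)  txn=BusRd+Flush  M[L0]=16
step 28: P0: load  L1  ⟶  SS  (L1)  txn=BusRd+Flush  M[L1]=44
step 29: P1: store L4 := 7  ⟶  IM  (L4)  txn=∅  M[L4]=95
step 30: P0: load  L5  ⟶  SS  (L5)  txn=∅  M[L5]=41

memory[L4] = 95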